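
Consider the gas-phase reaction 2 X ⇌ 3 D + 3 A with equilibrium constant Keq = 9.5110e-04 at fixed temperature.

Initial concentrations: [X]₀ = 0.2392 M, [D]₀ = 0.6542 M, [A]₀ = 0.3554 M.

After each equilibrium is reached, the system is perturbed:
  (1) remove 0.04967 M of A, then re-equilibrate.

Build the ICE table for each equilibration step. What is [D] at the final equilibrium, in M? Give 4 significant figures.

[D]_eq = 0.4588 M

Q₀ = 0.2197 vs Keq = 9.5110e-04 ⇒ Q>K, reverse
Step 1:
                    X           D           A
  I            0.2392      0.6542      0.3554
  C            0.1539     -0.2308     -0.2308
  E            0.3931      0.4234      0.1246
  solve Keq expr → x = -0.07693; check Q = 9.5110e-04
Then remove 0.04967 M of A.
Step 2:
                    X           D           A
  I            0.3931      0.4234     0.07495
  C           -0.0236      0.0354      0.0354
  E            0.3694      0.4588      0.1104
  solve Keq expr → x = 0.0118; check Q = 9.5110e-04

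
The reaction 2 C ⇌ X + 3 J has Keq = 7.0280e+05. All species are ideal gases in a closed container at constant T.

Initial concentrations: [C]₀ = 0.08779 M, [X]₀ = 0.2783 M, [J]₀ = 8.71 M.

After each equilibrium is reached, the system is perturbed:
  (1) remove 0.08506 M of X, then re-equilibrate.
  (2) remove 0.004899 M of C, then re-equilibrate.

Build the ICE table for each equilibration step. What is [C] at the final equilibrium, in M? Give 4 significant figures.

Q₀ = 2.3860e+04 vs Keq = 7.0280e+05 ⇒ Q<K, forward
Step 1:
                   C          X          J
  init       0.08779     0.2783       8.71
  Δ         -0.07031    0.03516     0.1055
  eq         0.01748     0.3135      8.815
  solve Keq expr → x = 0.03516; check Q = 7.0280e+05
Then remove 0.08506 M of X.
Step 2:
                   C          X          J
  init       0.01748     0.2284      8.815
  Δ        -0.002509   0.001254   0.003763
  eq         0.01497     0.2296      8.819
  solve Keq expr → x = 0.001254; check Q = 7.0280e+05
Then remove 0.004899 M of C.
Step 3:
                   C          X          J
  init       0.01007     0.2296      8.819
  Δ         0.004802  -0.002401  -0.007203
  eq         0.01487     0.2272      8.812
  solve Keq expr → x = -0.002401; check Q = 7.0280e+05

[C]_eq = 0.01487 M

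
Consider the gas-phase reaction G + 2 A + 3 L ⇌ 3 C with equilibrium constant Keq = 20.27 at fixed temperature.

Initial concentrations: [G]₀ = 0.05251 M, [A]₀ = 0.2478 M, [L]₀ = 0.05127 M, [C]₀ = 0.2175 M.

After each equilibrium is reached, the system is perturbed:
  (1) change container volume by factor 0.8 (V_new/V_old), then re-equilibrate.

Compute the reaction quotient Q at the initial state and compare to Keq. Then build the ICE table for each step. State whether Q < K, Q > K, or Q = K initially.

Q₀ = 2.3678e+04; Q > K (proceeds reverse)

Q₀ = 2.3678e+04 vs Keq = 20.27 ⇒ Q>K, reverse
Step 1:
                    G           A           L           C
  init        0.05251      0.2478     0.05127      0.2175
  Δ           0.03947     0.07895      0.1184     -0.1184
  eq          0.09198      0.3267      0.1697     0.09908
  solve Keq expr → x = -0.03947; check Q = 20.27
Then change container volume by factor 0.8 (V_new/V_old).
Step 2:
                    G           A           L           C
  init          0.115      0.4084      0.2121      0.1238
  Δ         -0.005096    -0.01019    -0.01529     0.01529
  eq           0.1099      0.3982      0.1968      0.1391
  solve Keq expr → x = 0.005096; check Q = 20.27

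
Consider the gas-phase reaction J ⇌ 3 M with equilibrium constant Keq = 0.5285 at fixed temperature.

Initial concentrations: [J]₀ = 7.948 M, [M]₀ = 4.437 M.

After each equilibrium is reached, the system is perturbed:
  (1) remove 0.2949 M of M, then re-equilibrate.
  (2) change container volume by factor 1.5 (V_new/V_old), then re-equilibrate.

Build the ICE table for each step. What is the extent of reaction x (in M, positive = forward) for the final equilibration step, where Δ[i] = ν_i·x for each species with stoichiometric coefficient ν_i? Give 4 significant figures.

Q₀ = 10.99 vs Keq = 0.5285 ⇒ Q>K, reverse
Step 1:
                   J          M
  Initial      7.948      4.437
  Change      0.9211     -2.763
  Equil        8.869      1.674
  solve Keq expr → x = -0.9211; check Q = 0.5285
Then remove 0.2949 M of M.
Step 2:
                   J          M
  Initial      8.869      1.379
  Change    -0.09627     0.2888
  Equil        8.773      1.667
  solve Keq expr → x = 0.09627; check Q = 0.5285
Then change container volume by factor 1.5 (V_new/V_old).
Step 3:
                   J          M
  Initial      5.849      1.112
  Change     -0.1119     0.3357
  Equil        5.737      1.447
  solve Keq expr → x = 0.1119; check Q = 0.5285

x = 0.1119 M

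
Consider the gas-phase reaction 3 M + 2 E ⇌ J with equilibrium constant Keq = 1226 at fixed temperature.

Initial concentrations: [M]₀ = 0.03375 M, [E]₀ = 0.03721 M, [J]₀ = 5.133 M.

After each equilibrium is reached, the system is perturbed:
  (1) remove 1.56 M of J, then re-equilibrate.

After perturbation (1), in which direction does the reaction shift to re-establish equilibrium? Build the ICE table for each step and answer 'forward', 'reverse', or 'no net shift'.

Q₀ = 9.6434e+07 vs Keq = 1226 ⇒ Q>K, reverse
Step 1:
                   M          E          J
  init       0.03375    0.03721      5.133
  Δ           0.3492     0.2328    -0.1164
  eq          0.3829       0.27      5.017
  solve Keq expr → x = -0.1164; check Q = 1226
Then remove 1.56 M of J.
Step 2:
                   M          E          J
  init        0.3829       0.27      3.457
  Δ          -0.0279    -0.0186   0.009301
  eq           0.355     0.2514      3.466
  solve Keq expr → x = 0.009301; check Q = 1226

Direction: forward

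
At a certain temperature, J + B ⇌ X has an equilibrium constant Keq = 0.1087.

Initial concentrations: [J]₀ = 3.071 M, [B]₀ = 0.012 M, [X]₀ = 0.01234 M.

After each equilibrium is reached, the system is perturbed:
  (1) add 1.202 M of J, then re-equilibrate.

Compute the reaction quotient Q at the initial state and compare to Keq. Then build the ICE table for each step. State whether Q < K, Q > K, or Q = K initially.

Q₀ = 0.3349 vs Keq = 0.1087 ⇒ Q>K, reverse
Step 1:
                  J         B         X
  init        3.071     0.012   0.01234
  Δ        0.006239  0.006239 -0.006239
  eq          3.077   0.01824  0.006101
  solve Keq expr → x = -0.006239; check Q = 0.1087
Then add 1.202 M of J.
Step 2:
                  J         B         X
  init        4.279   0.01824  0.006101
  Δ       -0.001624 -0.001624  0.001624
  eq          4.278   0.01661  0.007725
  solve Keq expr → x = 0.001624; check Q = 0.1087

Q₀ = 0.3349; Q > K (proceeds reverse)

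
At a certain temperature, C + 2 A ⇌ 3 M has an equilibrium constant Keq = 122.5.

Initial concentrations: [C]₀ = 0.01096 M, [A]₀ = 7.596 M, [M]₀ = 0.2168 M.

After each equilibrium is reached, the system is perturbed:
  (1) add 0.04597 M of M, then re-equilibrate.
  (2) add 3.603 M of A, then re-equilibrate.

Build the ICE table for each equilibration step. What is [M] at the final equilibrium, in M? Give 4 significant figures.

Q₀ = 0.01611 vs Keq = 122.5 ⇒ Q<K, forward
Step 1:
                   C          A          M
  I          0.01096      7.596     0.2168
  C         -0.01096   -0.02192    0.03287
  E       2.2147e-06      7.574     0.2497
  solve Keq expr → x = 0.01096; check Q = 122.5
Then add 0.04597 M of M.
Step 2:
                   C          A          M
  I       2.2147e-06      7.574     0.2956
  C       1.4622e-06 2.9245e-06 -4.3867e-06
  E       3.6770e-06      7.574     0.2956
  solve Keq expr → x = -1.4622e-06; check Q = 122.5
Then add 3.603 M of A.
Step 3:
                   C          A          M
  I       3.6770e-06      11.18     0.2956
  C       -1.9884e-06 -3.9768e-06 5.9652e-06
  E       1.6886e-06      11.18     0.2956
  solve Keq expr → x = 1.9884e-06; check Q = 122.5

[M]_eq = 0.2956 M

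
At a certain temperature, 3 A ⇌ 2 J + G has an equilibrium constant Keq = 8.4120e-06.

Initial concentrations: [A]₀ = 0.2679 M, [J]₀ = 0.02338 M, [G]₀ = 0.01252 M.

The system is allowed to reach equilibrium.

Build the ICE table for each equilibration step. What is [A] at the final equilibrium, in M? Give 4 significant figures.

Q₀ = 3.5594e-04 vs Keq = 8.4120e-06 ⇒ Q>K, reverse
Step 1:
                  A         J         G
  I          0.2679   0.02338   0.01252
  C          0.0246   -0.0164   -0.0082
  E          0.2925   0.00698   0.00432
  solve Keq expr → x = -0.0082; check Q = 8.4120e-06

[A]_eq = 0.2925 M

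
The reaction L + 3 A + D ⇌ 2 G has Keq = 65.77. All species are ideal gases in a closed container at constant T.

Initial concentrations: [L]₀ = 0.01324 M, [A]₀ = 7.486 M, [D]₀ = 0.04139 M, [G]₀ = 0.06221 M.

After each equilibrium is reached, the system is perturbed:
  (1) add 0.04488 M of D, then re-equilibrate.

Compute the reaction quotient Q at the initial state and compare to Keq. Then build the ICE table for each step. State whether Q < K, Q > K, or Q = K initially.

Q₀ = 0.01683 vs Keq = 65.77 ⇒ Q<K, forward
Step 1:
                    L           A           D           G
  Initial     0.01324       7.486     0.04139     0.06221
  Change     -0.01323    -0.03969    -0.01323     0.02646
  Equil    1.0282e-05       7.446     0.02816     0.08867
  solve Keq expr → x = 0.01323; check Q = 65.77
Then add 0.04488 M of D.
Step 2:
                    L           A           D           G
  Initial  1.0282e-05       7.446     0.07304     0.08867
  Change  -6.3161e-06 -1.8948e-05 -6.3161e-06  1.2632e-05
  Equil    3.9655e-06       7.446     0.07303     0.08868
  solve Keq expr → x = 6.3161e-06; check Q = 65.77

Q₀ = 0.01683; Q < K (proceeds forward)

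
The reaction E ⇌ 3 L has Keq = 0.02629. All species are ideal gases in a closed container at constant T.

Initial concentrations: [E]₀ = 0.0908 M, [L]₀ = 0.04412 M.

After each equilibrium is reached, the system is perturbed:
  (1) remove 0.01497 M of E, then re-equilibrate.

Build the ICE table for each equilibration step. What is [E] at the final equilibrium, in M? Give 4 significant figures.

[E]_eq = 0.05325 M

Q₀ = 9.4585e-04 vs Keq = 0.02629 ⇒ Q<K, forward
Step 1:
                  E         L
  I          0.0908   0.04412
  C        -0.02526   0.07577
  E         0.06554    0.1199
  solve Keq expr → x = 0.02526; check Q = 0.02629
Then remove 0.01497 M of E.
Step 2:
                  E         L
  I         0.05057    0.1199
  C        0.002674 -0.008022
  E         0.05325    0.1119
  solve Keq expr → x = -0.002674; check Q = 0.02629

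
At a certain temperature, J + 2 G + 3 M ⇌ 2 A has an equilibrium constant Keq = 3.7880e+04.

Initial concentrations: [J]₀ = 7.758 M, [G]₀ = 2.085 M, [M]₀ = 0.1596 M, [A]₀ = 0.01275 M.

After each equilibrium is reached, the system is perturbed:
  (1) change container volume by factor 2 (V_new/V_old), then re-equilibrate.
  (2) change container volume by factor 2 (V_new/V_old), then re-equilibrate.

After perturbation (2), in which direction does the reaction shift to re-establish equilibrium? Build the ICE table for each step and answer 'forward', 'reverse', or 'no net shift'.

Q₀ = 0.001186 vs Keq = 3.7880e+04 ⇒ Q<K, forward
Step 1:
                   J          G          M          A
  Initial      7.758      2.085     0.1596    0.01275
  Change    -0.05243    -0.1049    -0.1573     0.1049
  Equil        7.706       1.98   0.002295     0.1176
  solve Keq expr → x = 0.05243; check Q = 3.7880e+04
Then change container volume by factor 2 (V_new/V_old).
Step 2:
                   J          G          M          A
  Initial      3.853     0.9901   0.001148    0.05881
  Change  5.6812e-04   0.001136   0.001704  -0.001136
  Equil        3.853     0.9912   0.002852    0.05767
  solve Keq expr → x = -5.6812e-04; check Q = 3.7880e+04
Then change container volume by factor 2 (V_new/V_old).
Step 3:
                   J          G          M          A
  Initial      1.927     0.4956   0.001426    0.02884
  Change  6.8206e-04   0.001364   0.002046  -0.001364
  Equil        1.927      0.497   0.003472    0.02747
  solve Keq expr → x = -6.8206e-04; check Q = 3.7880e+04

Direction: reverse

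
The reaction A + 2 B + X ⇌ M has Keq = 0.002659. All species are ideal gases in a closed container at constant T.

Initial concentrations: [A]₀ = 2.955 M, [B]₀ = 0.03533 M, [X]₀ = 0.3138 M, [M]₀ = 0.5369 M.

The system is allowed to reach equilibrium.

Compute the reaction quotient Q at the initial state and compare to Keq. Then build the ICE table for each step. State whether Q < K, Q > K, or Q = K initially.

Q₀ = 463.9; Q > K (proceeds reverse)

Q₀ = 463.9 vs Keq = 0.002659 ⇒ Q>K, reverse
Step 1:
                   A          B          X          M
  Initial      2.955    0.03533     0.3138     0.5369
  Change      0.5276      1.055     0.5276    -0.5276
  Equil        3.483      1.091     0.8414   0.009268
  solve Keq expr → x = -0.5276; check Q = 0.002659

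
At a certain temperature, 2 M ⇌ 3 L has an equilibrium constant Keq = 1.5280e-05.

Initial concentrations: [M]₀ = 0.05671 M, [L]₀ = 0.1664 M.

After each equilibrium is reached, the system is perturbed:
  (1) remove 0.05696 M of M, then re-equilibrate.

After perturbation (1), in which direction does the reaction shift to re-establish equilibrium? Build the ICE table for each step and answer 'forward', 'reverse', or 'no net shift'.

Direction: reverse

Q₀ = 1.433 vs Keq = 1.5280e-05 ⇒ Q>K, reverse
Step 1:
                    M           L
  init        0.05671      0.1664
  Δ             0.106      -0.159
  eq           0.1627    0.007396
  solve Keq expr → x = -0.053; check Q = 1.5280e-05
Then remove 0.05696 M of M.
Step 2:
                    M           L
  init         0.1058    0.007396
  Δ          0.001203   -0.001805
  eq            0.107    0.005591
  solve Keq expr → x = -6.0153e-04; check Q = 1.5280e-05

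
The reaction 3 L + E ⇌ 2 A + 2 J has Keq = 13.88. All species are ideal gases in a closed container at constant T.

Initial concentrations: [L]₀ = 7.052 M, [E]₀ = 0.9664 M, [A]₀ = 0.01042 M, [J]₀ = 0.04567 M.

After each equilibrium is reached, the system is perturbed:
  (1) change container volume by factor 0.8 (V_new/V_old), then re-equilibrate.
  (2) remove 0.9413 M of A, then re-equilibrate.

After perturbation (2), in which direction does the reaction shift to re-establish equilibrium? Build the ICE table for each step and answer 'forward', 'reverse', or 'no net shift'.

Q₀ = 6.6820e-10 vs Keq = 13.88 ⇒ Q<K, forward
Step 1:
                   L          E          A          J
  Initial      7.052     0.9664    0.01042    0.04567
  Change      -2.858    -0.9527      1.905      1.905
  Equil        4.194    0.01365      1.916      1.951
  solve Keq expr → x = 0.9527; check Q = 13.88
Then change container volume by factor 0.8 (V_new/V_old).
Step 2:
                   L          E          A          J
  Initial      5.242    0.01706      2.395      2.439
  Change           0          0          0          0
  Equil        5.242    0.01706      2.395      2.439
  solve Keq expr → x = 0; check Q = 13.88
Then remove 0.9413 M of A.
Step 3:
                   L          E          A          J
  Initial      5.242    0.01706      1.454      2.439
  Change     -0.0311   -0.01037    0.02074    0.02074
  Equil        5.211   0.006695      1.474       2.46
  solve Keq expr → x = 0.01037; check Q = 13.88

Direction: forward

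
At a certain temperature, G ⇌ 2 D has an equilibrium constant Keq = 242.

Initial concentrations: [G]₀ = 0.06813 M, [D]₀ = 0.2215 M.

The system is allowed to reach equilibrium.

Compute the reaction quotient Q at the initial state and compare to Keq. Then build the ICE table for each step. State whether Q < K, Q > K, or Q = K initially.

Q₀ = 0.7201; Q < K (proceeds forward)

Q₀ = 0.7201 vs Keq = 242 ⇒ Q<K, forward
Step 1:
                  G         D
  I         0.06813    0.2215
  C         -0.0676    0.1352
  E       5.2579e-04    0.3567
  solve Keq expr → x = 0.0676; check Q = 242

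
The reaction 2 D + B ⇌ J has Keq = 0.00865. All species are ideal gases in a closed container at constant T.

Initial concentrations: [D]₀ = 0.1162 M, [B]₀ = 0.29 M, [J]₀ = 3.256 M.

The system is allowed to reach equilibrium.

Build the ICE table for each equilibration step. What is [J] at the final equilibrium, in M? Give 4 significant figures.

[J]_eq = 0.6846 M

Q₀ = 831.5 vs Keq = 0.00865 ⇒ Q>K, reverse
Step 1:
                   D          B          J
  I           0.1162       0.29      3.256
  C            5.143      2.571     -2.571
  E            5.259      2.861     0.6846
  solve Keq expr → x = -2.571; check Q = 0.00865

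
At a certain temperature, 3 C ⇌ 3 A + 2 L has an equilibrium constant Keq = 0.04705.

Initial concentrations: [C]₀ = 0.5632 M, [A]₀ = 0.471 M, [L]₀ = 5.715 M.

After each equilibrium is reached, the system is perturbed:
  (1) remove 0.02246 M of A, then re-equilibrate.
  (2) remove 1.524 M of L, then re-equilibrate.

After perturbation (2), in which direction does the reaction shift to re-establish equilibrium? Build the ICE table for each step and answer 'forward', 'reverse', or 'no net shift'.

Q₀ = 19.1 vs Keq = 0.04705 ⇒ Q>K, reverse
Step 1:
                   C          A          L
  I           0.5632      0.471      5.715
  C           0.3633    -0.3633    -0.2422
  E           0.9265     0.1077      5.473
  solve Keq expr → x = -0.1211; check Q = 0.04705
Then remove 0.02246 M of A.
Step 2:
                   C          A          L
  I           0.9265    0.08524      5.473
  C         -0.01997    0.01997    0.01331
  E           0.9065     0.1052      5.486
  solve Keq expr → x = 0.006656; check Q = 0.04705
Then remove 1.524 M of L.
Step 3:
                   C          A          L
  I           0.9065     0.1052      3.962
  C         -0.02201    0.02201    0.01467
  E           0.8845     0.1272      3.977
  solve Keq expr → x = 0.007335; check Q = 0.04705

Direction: forward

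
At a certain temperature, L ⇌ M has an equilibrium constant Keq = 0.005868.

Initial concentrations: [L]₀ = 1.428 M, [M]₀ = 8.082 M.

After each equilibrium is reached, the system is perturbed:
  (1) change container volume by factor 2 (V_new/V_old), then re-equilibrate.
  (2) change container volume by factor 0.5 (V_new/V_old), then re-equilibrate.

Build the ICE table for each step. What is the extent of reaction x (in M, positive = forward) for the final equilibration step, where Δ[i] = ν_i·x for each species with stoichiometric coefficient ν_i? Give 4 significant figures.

Q₀ = 5.66 vs Keq = 0.005868 ⇒ Q>K, reverse
Step 1:
                    L           M
  init          1.428       8.082
  Δ             8.027      -8.027
  eq            9.455     0.05548
  solve Keq expr → x = -8.027; check Q = 0.005868
Then change container volume by factor 2 (V_new/V_old).
Step 2:
                    L           M
  init          4.727     0.02774
  Δ                 0           0
  eq            4.727     0.02774
  solve Keq expr → x = 0; check Q = 0.005868
Then change container volume by factor 0.5 (V_new/V_old).
Step 3:
                    L           M
  init          9.455     0.05548
  Δ                 0           0
  eq            9.455     0.05548
  solve Keq expr → x = 0; check Q = 0.005868

x = 0 M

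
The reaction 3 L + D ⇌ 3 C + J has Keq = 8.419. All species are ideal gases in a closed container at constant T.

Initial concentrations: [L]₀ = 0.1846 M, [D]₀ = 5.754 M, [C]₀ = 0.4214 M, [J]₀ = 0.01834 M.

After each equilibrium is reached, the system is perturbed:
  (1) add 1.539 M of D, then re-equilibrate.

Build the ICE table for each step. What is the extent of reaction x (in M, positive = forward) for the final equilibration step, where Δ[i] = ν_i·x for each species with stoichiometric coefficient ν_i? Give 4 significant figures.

x = 0.001251 M

Q₀ = 0.03792 vs Keq = 8.419 ⇒ Q<K, forward
Step 1:
                  L         D         C         J
  Initial    0.1846     5.754    0.4214   0.01834
  Change    -0.1256  -0.04188    0.1256   0.04188
  Equil     0.05896     5.712     0.547   0.06022
  solve Keq expr → x = 0.04188; check Q = 8.419
Then add 1.539 M of D.
Step 2:
                  L         D         C         J
  Initial   0.05896     7.251     0.547   0.06022
  Change  -0.003753 -0.001251  0.003753  0.001251
  Equil     0.05521      7.25    0.5508   0.06147
  solve Keq expr → x = 0.001251; check Q = 8.419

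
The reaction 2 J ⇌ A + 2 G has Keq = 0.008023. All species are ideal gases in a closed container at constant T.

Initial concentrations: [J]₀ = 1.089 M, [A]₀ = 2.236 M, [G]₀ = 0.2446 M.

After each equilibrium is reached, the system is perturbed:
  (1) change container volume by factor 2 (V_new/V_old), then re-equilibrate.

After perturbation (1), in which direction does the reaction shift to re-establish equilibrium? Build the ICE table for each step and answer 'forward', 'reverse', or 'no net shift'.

Direction: forward

Q₀ = 0.1128 vs Keq = 0.008023 ⇒ Q>K, reverse
Step 1:
                  J         A         G
  I           1.089     2.236    0.2446
  C          0.1679  -0.08393   -0.1679
  E           1.257     2.152   0.07674
  solve Keq expr → x = -0.08393; check Q = 0.008023
Then change container volume by factor 2 (V_new/V_old).
Step 2:
                  J         A         G
  I          0.6284     1.076   0.03837
  C        -0.01447  0.007234   0.01447
  E           0.614     1.083   0.05284
  solve Keq expr → x = 0.007234; check Q = 0.008023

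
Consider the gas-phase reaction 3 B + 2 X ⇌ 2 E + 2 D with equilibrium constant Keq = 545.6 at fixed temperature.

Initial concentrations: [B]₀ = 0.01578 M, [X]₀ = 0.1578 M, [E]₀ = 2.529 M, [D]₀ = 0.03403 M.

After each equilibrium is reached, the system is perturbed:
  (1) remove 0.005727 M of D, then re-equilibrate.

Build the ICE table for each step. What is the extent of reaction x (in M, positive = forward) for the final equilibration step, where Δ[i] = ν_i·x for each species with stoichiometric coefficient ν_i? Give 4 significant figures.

Q₀ = 7.5698e+04 vs Keq = 545.6 ⇒ Q>K, reverse
Step 1:
                    B           X           E           D
  I           0.01578      0.1578       2.529     0.03403
  C           0.02826     0.01884    -0.01884    -0.01884
  E           0.04404      0.1766        2.51     0.01519
  solve Keq expr → x = -0.00942; check Q = 545.6
Then remove 0.005727 M of D.
Step 2:
                    B           X           E           D
  I           0.04404      0.1766        2.51    0.009464
  C         -0.004687   -0.003125    0.003125    0.003125
  E           0.03935      0.1735       2.513     0.01259
  solve Keq expr → x = 0.001562; check Q = 545.6

x = 0.001562 M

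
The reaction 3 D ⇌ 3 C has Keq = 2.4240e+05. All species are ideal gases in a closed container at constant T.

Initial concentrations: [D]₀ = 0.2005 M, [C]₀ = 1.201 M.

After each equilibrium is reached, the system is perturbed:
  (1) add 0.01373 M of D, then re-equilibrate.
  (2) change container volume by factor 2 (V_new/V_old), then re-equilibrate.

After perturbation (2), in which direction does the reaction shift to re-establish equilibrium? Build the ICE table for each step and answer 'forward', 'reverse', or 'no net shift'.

Q₀ = 214.9 vs Keq = 2.4240e+05 ⇒ Q<K, forward
Step 1:
                   D          C
  Initial     0.2005      1.201
  Change     -0.1784     0.1784
  Equil      0.02212      1.379
  solve Keq expr → x = 0.05946; check Q = 2.4240e+05
Then add 0.01373 M of D.
Step 2:
                   D          C
  Initial    0.03585      1.379
  Change    -0.01351    0.01351
  Equil      0.02234      1.393
  solve Keq expr → x = 0.004504; check Q = 2.4240e+05
Then change container volume by factor 2 (V_new/V_old).
Step 3:
                   D          C
  Initial    0.01117     0.6964
  Change           0          0
  Equil      0.01117     0.6964
  solve Keq expr → x = 0; check Q = 2.4240e+05

Direction: no net shift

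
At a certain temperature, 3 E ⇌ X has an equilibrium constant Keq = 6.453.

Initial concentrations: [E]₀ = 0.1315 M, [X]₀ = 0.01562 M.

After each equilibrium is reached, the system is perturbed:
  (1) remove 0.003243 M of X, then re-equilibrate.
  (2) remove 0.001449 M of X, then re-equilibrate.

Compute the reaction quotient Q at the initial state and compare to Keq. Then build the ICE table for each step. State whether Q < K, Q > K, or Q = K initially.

Q₀ = 6.869 vs Keq = 6.453 ⇒ Q>K, reverse
Step 1:
                    E           X
  init         0.1315     0.01562
  Δ          0.001409 -4.6962e-04
  eq           0.1329     0.01515
  solve Keq expr → x = -4.6962e-04; check Q = 6.453
Then remove 0.003243 M of X.
Step 2:
                    E           X
  init         0.1329     0.01191
  Δ         -0.004892    0.001631
  eq            0.128     0.01354
  solve Keq expr → x = 0.001631; check Q = 6.453
Then remove 0.001449 M of X.
Step 3:
                    E           X
  init          0.128     0.01209
  Δ         -0.002246  7.4877e-04
  eq           0.1258     0.01284
  solve Keq expr → x = 7.4877e-04; check Q = 6.453

Q₀ = 6.869; Q > K (proceeds reverse)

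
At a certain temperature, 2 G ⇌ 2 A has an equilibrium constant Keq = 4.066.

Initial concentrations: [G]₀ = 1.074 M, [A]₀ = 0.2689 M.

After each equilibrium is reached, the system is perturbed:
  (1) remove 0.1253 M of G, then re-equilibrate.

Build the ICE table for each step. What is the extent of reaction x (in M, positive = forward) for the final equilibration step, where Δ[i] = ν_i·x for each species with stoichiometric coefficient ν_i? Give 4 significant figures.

Q₀ = 0.06269 vs Keq = 4.066 ⇒ Q<K, forward
Step 1:
                    G           A
  Initial       1.074      0.2689
  Change      -0.6288      0.6288
  Equil        0.4452      0.8977
  solve Keq expr → x = 0.3144; check Q = 4.066
Then remove 0.1253 M of G.
Step 2:
                    G           A
  Initial      0.3199      0.8977
  Change      0.08376    -0.08376
  Equil        0.4037      0.8139
  solve Keq expr → x = -0.04188; check Q = 4.066

x = -0.04188 M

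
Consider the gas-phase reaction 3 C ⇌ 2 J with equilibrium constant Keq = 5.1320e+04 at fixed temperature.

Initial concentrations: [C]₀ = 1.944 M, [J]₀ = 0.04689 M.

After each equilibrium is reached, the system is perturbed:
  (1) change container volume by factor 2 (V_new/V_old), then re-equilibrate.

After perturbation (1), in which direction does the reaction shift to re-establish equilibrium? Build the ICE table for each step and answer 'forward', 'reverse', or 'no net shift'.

Q₀ = 2.9928e-04 vs Keq = 5.1320e+04 ⇒ Q<K, forward
Step 1:
                   C          J
  Initial      1.944    0.04689
  Change      -1.912      1.274
  Equil       0.0324      1.321
  solve Keq expr → x = 0.6372; check Q = 5.1320e+04
Then change container volume by factor 2 (V_new/V_old).
Step 2:
                   C          J
  Initial     0.0162     0.6606
  Change    0.004154  -0.002769
  Equil      0.02035     0.6579
  solve Keq expr → x = -0.001385; check Q = 5.1320e+04

Direction: reverse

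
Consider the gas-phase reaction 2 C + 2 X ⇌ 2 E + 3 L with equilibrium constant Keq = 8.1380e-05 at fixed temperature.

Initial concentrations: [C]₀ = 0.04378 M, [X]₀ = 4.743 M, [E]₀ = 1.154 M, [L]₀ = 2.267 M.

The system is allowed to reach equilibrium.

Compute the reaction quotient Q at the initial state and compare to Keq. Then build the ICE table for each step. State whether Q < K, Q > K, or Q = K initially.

Q₀ = 359.8; Q > K (proceeds reverse)

Q₀ = 359.8 vs Keq = 8.1380e-05 ⇒ Q>K, reverse
Step 1:
                   C          X          E          L
  I          0.04378      4.743      1.154      2.267
  C            1.053      1.053     -1.053      -1.58
  E            1.097      5.796     0.1007     0.6871
  solve Keq expr → x = -0.5266; check Q = 8.1380e-05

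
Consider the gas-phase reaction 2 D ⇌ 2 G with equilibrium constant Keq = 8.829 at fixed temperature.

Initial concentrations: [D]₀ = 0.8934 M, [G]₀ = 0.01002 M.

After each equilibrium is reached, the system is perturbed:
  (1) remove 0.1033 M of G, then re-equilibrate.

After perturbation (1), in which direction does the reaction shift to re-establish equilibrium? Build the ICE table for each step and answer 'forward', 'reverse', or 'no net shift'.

Direction: forward

Q₀ = 1.2579e-04 vs Keq = 8.829 ⇒ Q<K, forward
Step 1:
                  D         G
  Initial    0.8934   0.01002
  Change    -0.6659    0.6659
  Equil      0.2275    0.6759
  solve Keq expr → x = 0.333; check Q = 8.829
Then remove 0.1033 M of G.
Step 2:
                  D         G
  Initial    0.2275    0.5726
  Change   -0.02601   0.02601
  Equil      0.2015    0.5986
  solve Keq expr → x = 0.01301; check Q = 8.829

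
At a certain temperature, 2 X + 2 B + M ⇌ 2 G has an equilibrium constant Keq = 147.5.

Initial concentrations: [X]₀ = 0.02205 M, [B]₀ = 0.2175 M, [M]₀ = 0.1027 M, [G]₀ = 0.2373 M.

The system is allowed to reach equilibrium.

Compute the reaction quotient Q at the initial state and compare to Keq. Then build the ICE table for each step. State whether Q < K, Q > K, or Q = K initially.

Q₀ = 2.3839e+04; Q > K (proceeds reverse)

Q₀ = 2.3839e+04 vs Keq = 147.5 ⇒ Q>K, reverse
Step 1:
                  X         B         M         G
  init      0.02205    0.2175    0.1027    0.2373
  Δ         0.08577   0.08577   0.04289  -0.08577
  eq         0.1078    0.3033    0.1456    0.1515
  solve Keq expr → x = -0.04289; check Q = 147.5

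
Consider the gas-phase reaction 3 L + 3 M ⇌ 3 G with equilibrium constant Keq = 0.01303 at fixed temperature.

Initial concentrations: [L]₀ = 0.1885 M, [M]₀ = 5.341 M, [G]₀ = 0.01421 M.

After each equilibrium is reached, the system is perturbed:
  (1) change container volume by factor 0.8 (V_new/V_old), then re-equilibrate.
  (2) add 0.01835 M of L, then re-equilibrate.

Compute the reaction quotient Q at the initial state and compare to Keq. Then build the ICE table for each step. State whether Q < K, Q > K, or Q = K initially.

Q₀ = 2.8118e-06 vs Keq = 0.01303 ⇒ Q<K, forward
Step 1:
                   L          M          G
  init        0.1885      5.341    0.01421
  Δ         -0.09775   -0.09775    0.09775
  eq         0.09075      5.243      0.112
  solve Keq expr → x = 0.03258; check Q = 0.01303
Then change container volume by factor 0.8 (V_new/V_old).
Step 2:
                   L          M          G
  init        0.1134      6.554       0.14
  Δ         -0.01364   -0.01364    0.01364
  eq          0.0998       6.54     0.1536
  solve Keq expr → x = 0.004546; check Q = 0.01303
Then add 0.01835 M of L.
Step 3:
                   L          M          G
  init        0.1181       6.54     0.1536
  Δ         -0.01101   -0.01101    0.01101
  eq          0.1071      6.529     0.1646
  solve Keq expr → x = 0.003671; check Q = 0.01303

Q₀ = 2.8118e-06; Q < K (proceeds forward)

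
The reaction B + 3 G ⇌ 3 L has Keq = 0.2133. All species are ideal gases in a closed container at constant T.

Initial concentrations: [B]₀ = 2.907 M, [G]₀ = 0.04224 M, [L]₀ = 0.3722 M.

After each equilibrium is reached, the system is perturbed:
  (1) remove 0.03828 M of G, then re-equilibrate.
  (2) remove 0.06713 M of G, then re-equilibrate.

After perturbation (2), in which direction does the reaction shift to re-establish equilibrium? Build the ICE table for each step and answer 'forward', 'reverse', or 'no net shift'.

Q₀ = 235.3 vs Keq = 0.2133 ⇒ Q>K, reverse
Step 1:
                    B           G           L
  Initial       2.907     0.04224      0.3722
  Change      0.06025      0.1807     -0.1807
  Equil         2.967       0.223      0.1915
  solve Keq expr → x = -0.06025; check Q = 0.2133
Then remove 0.03828 M of G.
Step 2:
                    B           G           L
  Initial       2.967      0.1847      0.1915
  Change     0.005874     0.01762    -0.01762
  Equil         2.973      0.2023      0.1738
  solve Keq expr → x = -0.005874; check Q = 0.2133
Then remove 0.06713 M of G.
Step 3:
                    B           G           L
  Initial       2.973      0.1352      0.1738
  Change      0.01031     0.03093    -0.03093
  Equil         2.983      0.1661      0.1429
  solve Keq expr → x = -0.01031; check Q = 0.2133

Direction: reverse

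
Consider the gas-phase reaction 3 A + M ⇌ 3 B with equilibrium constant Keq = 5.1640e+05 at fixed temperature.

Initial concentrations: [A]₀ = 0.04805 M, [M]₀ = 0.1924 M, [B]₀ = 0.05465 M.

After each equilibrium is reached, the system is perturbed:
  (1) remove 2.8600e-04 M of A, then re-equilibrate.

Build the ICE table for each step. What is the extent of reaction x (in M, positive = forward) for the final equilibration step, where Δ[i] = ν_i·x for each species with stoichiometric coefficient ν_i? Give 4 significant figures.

x = -9.3136e-05 M

Q₀ = 7.647 vs Keq = 5.1640e+05 ⇒ Q<K, forward
Step 1:
                   A          M          B
  init       0.04805     0.1924    0.05465
  Δ         -0.04582   -0.01527    0.04582
  eq         0.00223     0.1771     0.1005
  solve Keq expr → x = 0.01527; check Q = 5.1640e+05
Then remove 2.8600e-04 M of A.
Step 2:
                   A          M          B
  init      0.001944     0.1771     0.1005
  Δ       2.7941e-04 9.3136e-05 -2.7941e-04
  eq        0.002223     0.1772     0.1002
  solve Keq expr → x = -9.3136e-05; check Q = 5.1640e+05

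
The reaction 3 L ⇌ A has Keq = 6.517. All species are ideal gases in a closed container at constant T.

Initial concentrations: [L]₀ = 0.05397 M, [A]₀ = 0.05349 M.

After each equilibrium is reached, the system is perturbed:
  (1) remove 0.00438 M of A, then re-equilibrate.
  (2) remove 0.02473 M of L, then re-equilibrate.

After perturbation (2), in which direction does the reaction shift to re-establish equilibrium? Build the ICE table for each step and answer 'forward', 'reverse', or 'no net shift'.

Q₀ = 340.3 vs Keq = 6.517 ⇒ Q>K, reverse
Step 1:
                  L         A
  I         0.05397   0.05349
  C         0.09536  -0.03179
  E          0.1493    0.0217
  solve Keq expr → x = -0.03179; check Q = 6.517
Then remove 0.00438 M of A.
Step 2:
                  L         A
  I          0.1493   0.01732
  C        -0.00582   0.00194
  E          0.1435   0.01926
  solve Keq expr → x = 0.00194; check Q = 6.517
Then remove 0.02473 M of L.
Step 3:
                  L         A
  I          0.1188   0.01926
  C         0.01302  -0.00434
  E          0.1318   0.01492
  solve Keq expr → x = -0.00434; check Q = 6.517

Direction: reverse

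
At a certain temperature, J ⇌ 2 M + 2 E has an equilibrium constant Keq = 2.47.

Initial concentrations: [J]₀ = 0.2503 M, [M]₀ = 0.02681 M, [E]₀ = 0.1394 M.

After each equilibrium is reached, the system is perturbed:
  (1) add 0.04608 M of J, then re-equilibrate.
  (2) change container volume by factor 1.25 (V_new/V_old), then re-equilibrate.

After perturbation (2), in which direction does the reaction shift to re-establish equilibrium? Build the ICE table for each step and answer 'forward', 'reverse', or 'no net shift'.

Q₀ = 5.5803e-05 vs Keq = 2.47 ⇒ Q<K, forward
Step 1:
                  J         M         E
  Initial    0.2503   0.02681    0.1394
  Change    -0.2205    0.4409    0.4409
  Equil     0.02983    0.4677    0.5803
  solve Keq expr → x = 0.2205; check Q = 2.47
Then add 0.04608 M of J.
Step 2:
                  J         M         E
  Initial   0.07591    0.4677    0.5803
  Change    -0.0298   0.05961   0.05961
  Equil     0.04611    0.5274    0.6399
  solve Keq expr → x = 0.0298; check Q = 2.47
Then change container volume by factor 1.25 (V_new/V_old).
Step 3:
                  J         M         E
  Initial   0.03689    0.4219     0.512
  Change   -0.01328   0.02655   0.02655
  Equil     0.02361    0.4484    0.5385
  solve Keq expr → x = 0.01328; check Q = 2.47

Direction: forward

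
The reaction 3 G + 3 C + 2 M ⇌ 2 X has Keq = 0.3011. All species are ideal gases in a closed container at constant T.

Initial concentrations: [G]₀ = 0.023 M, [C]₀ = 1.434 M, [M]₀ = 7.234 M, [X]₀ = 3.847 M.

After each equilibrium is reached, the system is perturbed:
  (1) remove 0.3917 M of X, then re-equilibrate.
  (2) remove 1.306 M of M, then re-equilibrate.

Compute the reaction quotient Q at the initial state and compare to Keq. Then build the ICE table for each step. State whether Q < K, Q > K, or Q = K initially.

Q₀ = 7882 vs Keq = 0.3011 ⇒ Q>K, reverse
Step 1:
                  G         C         M         X
  I           0.023     1.434     7.234     3.847
  C          0.4547    0.4547    0.3031   -0.3031
  E          0.4777     1.889     7.537     3.544
  solve Keq expr → x = -0.1516; check Q = 0.3011
Then remove 0.3917 M of X.
Step 2:
                  G         C         M         X
  I          0.4777     1.889     7.537     3.152
  C        -0.02704  -0.02704  -0.01802   0.01802
  E          0.4506     1.862     7.519      3.17
  solve Keq expr → x = 0.009012; check Q = 0.3011
Then remove 1.306 M of M.
Step 3:
                  G         C         M         X
  I          0.4506     1.862     6.213      3.17
  C         0.04448   0.04448   0.02965  -0.02965
  E          0.4951     1.906     6.243     3.141
  solve Keq expr → x = -0.01483; check Q = 0.3011

Q₀ = 7882; Q > K (proceeds reverse)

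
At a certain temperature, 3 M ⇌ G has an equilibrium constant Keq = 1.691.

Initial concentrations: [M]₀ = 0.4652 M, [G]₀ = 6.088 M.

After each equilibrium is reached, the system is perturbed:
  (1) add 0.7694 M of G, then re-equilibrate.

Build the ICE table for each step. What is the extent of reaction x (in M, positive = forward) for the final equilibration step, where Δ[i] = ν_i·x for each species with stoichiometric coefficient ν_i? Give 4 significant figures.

Q₀ = 60.47 vs Keq = 1.691 ⇒ Q>K, reverse
Step 1:
                    M           G
  I            0.4652       6.088
  C             1.038      -0.346
  E             1.503       5.742
  solve Keq expr → x = -0.346; check Q = 1.691
Then add 0.7694 M of G.
Step 2:
                    M           G
  I             1.503       6.511
  C           0.06266    -0.02089
  E             1.566       6.491
  solve Keq expr → x = -0.02089; check Q = 1.691

x = -0.02089 M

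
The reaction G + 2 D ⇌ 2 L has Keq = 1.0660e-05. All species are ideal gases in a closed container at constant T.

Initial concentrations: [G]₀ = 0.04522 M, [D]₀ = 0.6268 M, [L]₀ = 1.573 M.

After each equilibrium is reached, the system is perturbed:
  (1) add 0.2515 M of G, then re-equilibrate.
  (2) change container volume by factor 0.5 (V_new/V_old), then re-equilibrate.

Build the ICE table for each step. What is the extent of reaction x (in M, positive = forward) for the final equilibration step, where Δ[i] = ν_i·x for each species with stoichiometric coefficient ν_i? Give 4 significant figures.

x = 0.003058 M

Q₀ = 139.3 vs Keq = 1.0660e-05 ⇒ Q>K, reverse
Step 1:
                    G           D           L
  Initial     0.04522      0.6268       1.573
  Change       0.7832       1.566      -1.566
  Equil        0.8285       2.193    0.006518
  solve Keq expr → x = -0.7832; check Q = 1.0660e-05
Then add 0.2515 M of G.
Step 2:
                    G           D           L
  Initial        1.08       2.193    0.006518
  Change  -4.5958e-04 -9.1916e-04  9.1916e-04
  Equil          1.08       2.192    0.007437
  solve Keq expr → x = 4.5958e-04; check Q = 1.0660e-05
Then change container volume by factor 0.5 (V_new/V_old).
Step 3:
                    G           D           L
  Initial       2.159       4.385     0.01487
  Change    -0.003058   -0.006117    0.006117
  Equil         2.156       4.379     0.02099
  solve Keq expr → x = 0.003058; check Q = 1.0660e-05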